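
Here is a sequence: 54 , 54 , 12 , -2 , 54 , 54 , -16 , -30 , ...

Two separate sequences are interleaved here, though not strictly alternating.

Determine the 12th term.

-58

The slot pattern repeats as AABB (period 4), so there are 2 interleaved tracks.
Track A is 54, 54, 54, 54, which is always 54.
Track B is 12, -2, -16, -30, which is arithmetic with common difference −14.
Position 12 → track B, term 6 = -58.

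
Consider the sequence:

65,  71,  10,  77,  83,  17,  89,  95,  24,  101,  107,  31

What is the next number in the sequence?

The slot pattern repeats as AAB (period 3), so there are 2 interleaved tracks.
Stream A: 65, 71, 77, 83, 89, 95, 101, 107. Arithmetic, step +6.
Stream B: 10, 17, 24, 31. Arithmetic with common difference +7.
The 13th slot belongs to stream A; its 9th term is 113.

113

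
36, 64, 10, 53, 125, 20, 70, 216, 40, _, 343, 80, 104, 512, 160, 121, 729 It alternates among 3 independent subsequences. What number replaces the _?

Split by position mod 3: positions 1, 4, 7, … form one track, and each other residue class forms its own.
Stream A = 36, 53, 70, ?, 104, 121: arithmetic with common difference +17.
Stream B = 64, 125, 216, 343, 512, 729: perfect cubes starting at 4³.
Stream C = 10, 20, 40, 80, 160: geometric, ×2 each step.
Stream A's pattern makes the blank 87.

87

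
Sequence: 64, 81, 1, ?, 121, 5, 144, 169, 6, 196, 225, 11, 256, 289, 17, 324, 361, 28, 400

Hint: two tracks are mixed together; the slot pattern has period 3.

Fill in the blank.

100

Positions follow the repeating pattern AAB; grouping by letter gives 2 tracks.
Track A: 64, 81, ?, 121, 144, 169, 196, 225, 256, 289, 324, 361, 400 (perfect squares starting at 8²).
Track B: 1, 5, 6, 11, 17, 28 (each term equals the sum of the previous two).
So the missing entry in track A is 100.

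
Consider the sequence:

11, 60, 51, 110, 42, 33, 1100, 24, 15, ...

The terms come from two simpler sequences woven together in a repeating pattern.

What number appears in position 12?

-3

Reading positions in blocks of 3 reveals the pattern ABB — 2 tracks woven together.
Subsequence A: 11, 110, 1100 — a geometric progression (common ratio 10).
Subsequence B: 60, 51, 42, 33, 24, 15 — arithmetic, step −9.
Term 12 comes from subsequence B (its 8th entry): -3.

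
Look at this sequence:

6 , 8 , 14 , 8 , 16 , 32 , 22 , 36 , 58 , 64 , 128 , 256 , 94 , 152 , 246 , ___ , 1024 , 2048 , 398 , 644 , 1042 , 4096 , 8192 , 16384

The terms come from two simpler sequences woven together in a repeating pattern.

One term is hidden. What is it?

512

Positions follow the repeating pattern AAABBB; grouping by letter gives 2 tracks.
Subsequence A: 6, 8, 14, 22, 36, 58, 94, 152, 246, 398, 644, 1042. A Fibonacci-like recurrence a_n = a_{n-1} + a_{n-2}.
Subsequence B: 8, 16, 32, 64, 128, 256, ?, 1024, 2048, 4096, 8192, 16384. Powers of 2.
So the missing entry in subsequence B is 512.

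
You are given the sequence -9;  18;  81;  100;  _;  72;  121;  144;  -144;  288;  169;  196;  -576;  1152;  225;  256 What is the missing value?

Positions follow the repeating pattern AABB; grouping by letter gives 2 tracks.
Stream A: -9, 18, ?, 72, -144, 288, -576, 1152 — geometric, ×-2 each step.
Stream B: 81, 100, 121, 144, 169, 196, 225, 256 — perfect squares starting at 9².
Filling stream A at index 3 by its rule yields -36.

-36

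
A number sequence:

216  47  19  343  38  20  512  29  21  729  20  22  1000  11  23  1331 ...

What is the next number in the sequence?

Split by position mod 3 into 3 tracks.
Track A: 216, 343, 512, 729, 1000, 1331. The cubes 6³, 7³, 8³, ….
Track B: 47, 38, 29, 20, 11. Subtracting 9 each time.
Track C: 19, 20, 21, 22, 23. Arithmetic, step +1.
Position 17 → track B, term 6 = 2.

2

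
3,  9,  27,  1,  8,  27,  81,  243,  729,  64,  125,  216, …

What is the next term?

2187

Reading positions in blocks of 6 reveals the pattern AAABBB — 2 tracks woven together.
Subsequence A = 3, 9, 27, 81, 243, 729: successive powers of 3.
Subsequence B = 1, 8, 27, 64, 125, 216: the cubes 1³, 2³, 3³, ….
Position 13 → subsequence A, term 7 = 2187.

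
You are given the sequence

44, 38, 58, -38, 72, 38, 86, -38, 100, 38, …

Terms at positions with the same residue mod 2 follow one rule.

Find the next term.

114

Positions 1, 3, 5, … form one subsequence and positions 2, 4, 6, … form another.
Track A = 44, 58, 72, 86, 100: adding 14 each time.
Track B = 38, -38, 38, -38, 38: alternating ±38.
Position 11 → track A, term 6 = 114.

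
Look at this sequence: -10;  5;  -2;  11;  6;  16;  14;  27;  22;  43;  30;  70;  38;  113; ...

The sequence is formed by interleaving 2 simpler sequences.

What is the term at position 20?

Split by position mod 2 into 2 tracks.
Track A: -10, -2, 6, 14, 22, 30, 38. Linear: a_n = -18 + 8·n.
Track B: 5, 11, 16, 27, 43, 70, 113. Each term equals the sum of the previous two.
Position 20 → track B, term 10 = 479.

479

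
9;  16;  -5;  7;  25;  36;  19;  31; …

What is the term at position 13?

Positions follow the repeating pattern AABB; grouping by letter gives 2 tracks.
Track A: 9, 16, 25, 36 — perfect squares starting at 3².
Track B: -5, 7, 19, 31 — linear: a_n = -17 + 12·n.
Position 13 falls in track A as its term 7, giving 81.

81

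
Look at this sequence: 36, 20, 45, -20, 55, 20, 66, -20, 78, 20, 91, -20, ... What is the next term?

105

Split by position mod 2 into 2 tracks.
Track A is 36, 45, 55, 66, 78, 91, which is the triangular numbers T_8, T_9, ….
Track B is 20, -20, 20, -20, 20, -20, which is alternating ±20.
Position 13 → track A, term 7 = 105.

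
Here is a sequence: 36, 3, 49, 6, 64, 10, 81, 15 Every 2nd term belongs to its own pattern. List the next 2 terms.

100, 21

Positions 1, 3, 5, … form one subsequence and positions 2, 4, 6, … form another.
Track A: 36, 49, 64, 81 (consecutive squares n² from n = 6).
Track B: 3, 6, 10, 15 (the triangular numbers T_2, T_3, …).
Term 9 comes from track A (its 5th entry): 100.
Position 10 falls in track B as its term 5, giving 21.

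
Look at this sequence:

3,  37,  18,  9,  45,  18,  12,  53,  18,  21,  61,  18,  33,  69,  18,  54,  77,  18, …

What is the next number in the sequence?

Read the sequence 3 terms at a time; column i is its own pattern.
Track A is 3, 9, 12, 21, 33, 54, which is Fibonacci-style (each term is the sum of the two before it).
Track B is 37, 45, 53, 61, 69, 77, which is linear: a_n = 29 + 8·n.
Track C is 18, 18, 18, 18, 18, 18, which is constant 18.
Position 19 → track A, term 7 = 87.

87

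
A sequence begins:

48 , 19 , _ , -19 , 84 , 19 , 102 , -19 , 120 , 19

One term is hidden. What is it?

Odd-indexed and even-indexed terms follow separate rules.
Track A: 48, ?, 84, 102, 120. Arithmetic with common difference +18.
Track B: 19, -19, 19, -19, 19. Alternating ±19.
Filling track A at index 2 by its rule yields 66.

66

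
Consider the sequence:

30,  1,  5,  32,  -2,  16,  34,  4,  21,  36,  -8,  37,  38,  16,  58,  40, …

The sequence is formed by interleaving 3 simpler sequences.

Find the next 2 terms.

-32, 95

The terms cycle through 3 interleaved subsequences.
Subsequence A is 30, 32, 34, 36, 38, 40, which is linear: a_n = 28 + 2·n.
Subsequence B is 1, -2, 4, -8, 16, which is multiplying by -2 each time.
Subsequence C is 5, 16, 21, 37, 58, which is Fibonacci-style (each term is the sum of the two before it).
The 17th slot belongs to subsequence B; its 6th term is -32.
Position 18 → subsequence C, term 6 = 95.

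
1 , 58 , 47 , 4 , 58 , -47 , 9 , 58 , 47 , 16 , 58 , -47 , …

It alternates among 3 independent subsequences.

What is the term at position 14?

Taking every 3rd term gives 3 separate tracks.
Track A: 1, 4, 9, 16 (perfect squares starting at 1²).
Track B: 58, 58, 58, 58 (always 58).
Track C: 47, -47, 47, -47 (the oscillation 47·(−1)^(n+1)).
Position 14 → track B, term 5 = 58.

58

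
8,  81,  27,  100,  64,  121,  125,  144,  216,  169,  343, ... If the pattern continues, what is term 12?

196

Positions 1, 3, 5, … form one subsequence and positions 2, 4, 6, … form another.
Subsequence A: 8, 27, 64, 125, 216, 343 (perfect cubes starting at 2³).
Subsequence B: 81, 100, 121, 144, 169 (perfect squares starting at 9²).
Term 12 comes from subsequence B (its 6th entry): 196.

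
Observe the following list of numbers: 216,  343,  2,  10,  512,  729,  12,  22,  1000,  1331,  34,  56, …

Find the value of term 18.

The slot pattern repeats as AABB (period 4), so there are 2 interleaved tracks.
Stream A is 216, 343, 512, 729, 1000, 1331, which is perfect cubes starting at 6³.
Stream B is 2, 10, 12, 22, 34, 56, which is Fibonacci-style (each term is the sum of the two before it).
Position 18 falls in stream A as its term 10, giving 3375.

3375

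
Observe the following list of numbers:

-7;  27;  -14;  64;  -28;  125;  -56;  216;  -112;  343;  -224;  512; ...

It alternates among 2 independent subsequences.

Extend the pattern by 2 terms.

-448, 729

Positions 1, 3, 5, … form one subsequence and positions 2, 4, 6, … form another.
Track A = -7, -14, -28, -56, -112, -224: multiplying by 2 each time.
Track B = 27, 64, 125, 216, 343, 512: consecutive cubes n³ from n = 3.
The 13th slot belongs to track A; its 7th term is -448.
Term 14 comes from track B (its 7th entry): 729.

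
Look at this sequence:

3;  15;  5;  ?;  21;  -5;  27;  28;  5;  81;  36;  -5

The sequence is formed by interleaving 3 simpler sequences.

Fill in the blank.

9

Split by position mod 3 into 3 tracks.
Track A is 3, ?, 27, 81, which is geometric with ratio 3.
Track B is 15, 21, 28, 36, which is the triangular numbers T_5, T_6, ….
Track C is 5, -5, 5, -5, which is alternating ±5.
Filling track A at index 2 by its rule yields 9.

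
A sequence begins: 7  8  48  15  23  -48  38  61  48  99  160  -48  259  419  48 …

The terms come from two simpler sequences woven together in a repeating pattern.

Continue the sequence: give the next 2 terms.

678, 1097

Reading positions in blocks of 3 reveals the pattern AAB — 2 tracks woven together.
Stream A = 7, 8, 15, 23, 38, 61, 99, 160, 259, 419: a Fibonacci-like recurrence a_n = a_{n-1} + a_{n-2}.
Stream B = 48, -48, 48, -48, 48: the oscillation 48·(−1)^(n+1).
The 16th slot belongs to stream A; its 11th term is 678.
The 17th slot belongs to stream A; its 12th term is 1097.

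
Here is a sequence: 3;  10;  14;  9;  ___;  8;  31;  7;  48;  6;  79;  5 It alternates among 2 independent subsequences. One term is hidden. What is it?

Taking every 2nd term gives 2 separate tracks.
Track A: 3, 14, ?, 31, 48, 79 (each term equals the sum of the previous two).
Track B: 10, 9, 8, 7, 6, 5 (arithmetic, step −1).
So the missing entry in track A is 17.

17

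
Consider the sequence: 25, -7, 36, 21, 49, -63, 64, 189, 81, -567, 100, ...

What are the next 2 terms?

1701, 121

The terms cycle through 2 interleaved subsequences.
Track A is 25, 36, 49, 64, 81, 100, which is the squares 5², 6², 7², ….
Track B is -7, 21, -63, 189, -567, which is a geometric progression (common ratio -3).
Position 12 → track B, term 6 = 1701.
Position 13 falls in track A as its term 7, giving 121.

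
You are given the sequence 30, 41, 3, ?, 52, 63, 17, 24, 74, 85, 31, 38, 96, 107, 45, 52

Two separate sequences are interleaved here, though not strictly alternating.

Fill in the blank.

Reading positions in blocks of 4 reveals the pattern AABB — 2 tracks woven together.
Track A: 30, 41, 52, 63, 74, 85, 96, 107. Adding 11 each time.
Track B: 3, ?, 17, 24, 31, 38, 45, 52. Arithmetic, step +7.
Filling track B at index 2 by its rule yields 10.

10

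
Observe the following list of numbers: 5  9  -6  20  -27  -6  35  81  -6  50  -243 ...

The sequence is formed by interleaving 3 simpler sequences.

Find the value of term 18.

-6

The terms cycle through 3 interleaved subsequences.
Stream A = 5, 20, 35, 50: linear: a_n = -10 + 15·n.
Stream B = 9, -27, 81, -243: multiplying by -3 each time.
Stream C = -6, -6, -6: the constant sequence -6.
The 18th slot belongs to stream C; its 6th term is -6.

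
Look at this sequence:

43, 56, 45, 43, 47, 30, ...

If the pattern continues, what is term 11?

Taking every 2nd term gives 2 separate tracks.
Subsequence A: 43, 45, 47 (linear: a_n = 41 + 2·n).
Subsequence B: 56, 43, 30 (linear: a_n = 69 − 13·n).
The 11th slot belongs to subsequence A; its 6th term is 53.

53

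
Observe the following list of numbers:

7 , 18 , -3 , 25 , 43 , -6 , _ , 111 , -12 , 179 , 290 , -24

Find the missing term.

68

Reading positions in blocks of 3 reveals the pattern AAB — 2 tracks woven together.
Stream A: 7, 18, 25, 43, ?, 111, 179, 290. A Fibonacci-like recurrence a_n = a_{n-1} + a_{n-2}.
Stream B: -3, -6, -12, -24. Geometric with ratio 2.
Stream A's pattern makes the blank 68.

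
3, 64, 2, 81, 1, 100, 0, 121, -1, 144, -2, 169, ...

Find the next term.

Odd-indexed and even-indexed terms follow separate rules.
Track A is 3, 2, 1, 0, -1, -2, which is arithmetic with common difference −1.
Track B is 64, 81, 100, 121, 144, 169, which is the squares 8², 9², 10², ….
Term 13 comes from track A (its 7th entry): -3.

-3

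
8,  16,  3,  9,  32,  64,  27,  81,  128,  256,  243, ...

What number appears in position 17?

2048

Reading positions in blocks of 4 reveals the pattern AABB — 2 tracks woven together.
Track A: 8, 16, 32, 64, 128, 256 (geometric, ×2 each step).
Track B: 3, 9, 27, 81, 243 (powers 3^1, 3^2, 3^3, …).
Term 17 comes from track A (its 9th entry): 2048.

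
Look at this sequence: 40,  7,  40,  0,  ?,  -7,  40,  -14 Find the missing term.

Odd-indexed and even-indexed terms follow separate rules.
Track A: 40, 40, ?, 40. Constant 40.
Track B: 7, 0, -7, -14. Arithmetic with common difference −7.
The gap is track A's term 3; the rule gives 40.

40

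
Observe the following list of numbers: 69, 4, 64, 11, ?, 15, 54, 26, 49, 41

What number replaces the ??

Split by position mod 2 into 2 tracks.
Stream A: 69, 64, ?, 54, 49. Linear: a_n = 74 − 5·n.
Stream B: 4, 11, 15, 26, 41. A Fibonacci-like recurrence a_n = a_{n-1} + a_{n-2}.
Filling stream A at index 3 by its rule yields 59.

59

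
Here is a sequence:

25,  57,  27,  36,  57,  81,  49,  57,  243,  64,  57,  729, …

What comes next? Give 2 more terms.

81, 57

Split by position mod 3 into 3 tracks.
Stream A: 25, 36, 49, 64 — the squares 5², 6², 7², ….
Stream B: 57, 57, 57, 57 — constant 57.
Stream C: 27, 81, 243, 729 — successive powers of 3.
The 13th slot belongs to stream A; its 5th term is 81.
Term 14 comes from stream B (its 5th entry): 57.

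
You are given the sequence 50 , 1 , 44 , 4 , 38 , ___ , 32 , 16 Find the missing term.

9

The terms cycle through 2 interleaved subsequences.
Subsequence A: 50, 44, 38, 32 — subtracting 6 each time.
Subsequence B: 1, 4, ?, 16 — consecutive squares n² from n = 1.
The gap is subsequence B's term 3; the rule gives 9.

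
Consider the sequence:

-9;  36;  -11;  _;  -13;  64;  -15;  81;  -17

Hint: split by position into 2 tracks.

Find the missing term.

Positions 1, 3, 5, … form one subsequence and positions 2, 4, 6, … form another.
Track A: -9, -11, -13, -15, -17 — arithmetic with common difference −2.
Track B: 36, ?, 64, 81 — perfect squares starting at 6².
The gap is track B's term 2; the rule gives 49.

49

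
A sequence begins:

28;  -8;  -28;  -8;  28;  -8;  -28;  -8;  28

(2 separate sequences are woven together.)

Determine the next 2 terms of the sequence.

Split by position mod 2 into 2 tracks.
Stream A: 28, -28, 28, -28, 28 (the oscillation 28·(−1)^(n+1)).
Stream B: -8, -8, -8, -8 (always -8).
The 10th slot belongs to stream B; its 5th term is -8.
Position 11 falls in stream A as its term 6, giving -28.

-8, -28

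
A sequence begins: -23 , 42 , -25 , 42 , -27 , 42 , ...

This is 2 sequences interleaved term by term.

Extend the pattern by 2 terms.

Positions 1, 3, 5, … form one subsequence and positions 2, 4, 6, … form another.
Track A is -23, -25, -27, which is linear: a_n = -21 − 2·n.
Track B is 42, 42, 42, which is the constant sequence 42.
Position 7 falls in track A as its term 4, giving -29.
The 8th slot belongs to track B; its 4th term is 42.

-29, 42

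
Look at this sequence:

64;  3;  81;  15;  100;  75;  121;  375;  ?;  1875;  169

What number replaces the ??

Taking every 2nd term gives 2 separate tracks.
Track A: 64, 81, 100, 121, ?, 169 (perfect squares starting at 8²).
Track B: 3, 15, 75, 375, 1875 (geometric with ratio 5).
So the missing entry in track A is 144.

144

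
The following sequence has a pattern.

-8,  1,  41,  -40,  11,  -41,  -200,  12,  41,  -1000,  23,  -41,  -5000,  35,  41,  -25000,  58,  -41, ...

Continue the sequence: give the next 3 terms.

Taking every 3rd term gives 3 separate tracks.
Track A: -8, -40, -200, -1000, -5000, -25000 (geometric, ×5 each step).
Track B: 1, 11, 12, 23, 35, 58 (Fibonacci-style (each term is the sum of the two before it)).
Track C: 41, -41, 41, -41, 41, -41 (oscillating between 41 and -41).
Position 19 → track A, term 7 = -125000.
Position 20 falls in track B as its term 7, giving 93.
Position 21 → track C, term 7 = 41.

-125000, 93, 41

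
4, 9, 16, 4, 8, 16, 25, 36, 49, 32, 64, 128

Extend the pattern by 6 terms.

64, 81, 100, 256, 512, 1024

Reading positions in blocks of 6 reveals the pattern AAABBB — 2 tracks woven together.
Track A is 4, 9, 16, 25, 36, 49, which is the squares 2², 3², 4², ….
Track B is 4, 8, 16, 32, 64, 128, which is powers of 2.
Position 13 → track A, term 7 = 64.
The 14th slot belongs to track A; its 8th term is 81.
The 15th slot belongs to track A; its 9th term is 100.
Term 16 comes from track B (its 7th entry): 256.
Position 17 falls in track B as its term 8, giving 512.
Position 18 falls in track B as its term 9, giving 1024.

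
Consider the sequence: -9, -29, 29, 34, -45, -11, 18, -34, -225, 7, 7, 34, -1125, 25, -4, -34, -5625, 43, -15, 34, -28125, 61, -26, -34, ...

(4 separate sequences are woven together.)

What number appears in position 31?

-48

Split by position mod 4: positions 1, 5, 9, … form one track, and each other residue class forms its own.
Stream A: -9, -45, -225, -1125, -5625, -28125. Geometric, ×5 each step.
Stream B: -29, -11, 7, 25, 43, 61. Arithmetic, step +18.
Stream C: 29, 18, 7, -4, -15, -26. Linear: a_n = 40 − 11·n.
Stream D: 34, -34, 34, -34, 34, -34. The oscillation 34·(−1)^(n+1).
Position 31 falls in stream C as its term 8, giving -48.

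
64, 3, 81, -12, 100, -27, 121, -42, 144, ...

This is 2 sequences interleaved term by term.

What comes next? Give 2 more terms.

-57, 169

The terms cycle through 2 interleaved subsequences.
Stream A: 64, 81, 100, 121, 144. Perfect squares starting at 8².
Stream B: 3, -12, -27, -42. Subtracting 15 each time.
Position 10 → stream B, term 5 = -57.
Term 11 comes from stream A (its 6th entry): 169.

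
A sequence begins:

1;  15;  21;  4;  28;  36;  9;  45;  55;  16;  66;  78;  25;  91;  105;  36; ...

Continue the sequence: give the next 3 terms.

120, 136, 49

Reading positions in blocks of 3 reveals the pattern ABB — 2 tracks woven together.
Track A is 1, 4, 9, 16, 25, 36, which is the squares 1², 2², 3², ….
Track B is 15, 21, 28, 36, 45, 55, 66, 78, 91, 105, which is triangular numbers n(n+1)/2 for n = 5, 6, ….
Term 17 comes from track B (its 11th entry): 120.
Position 18 falls in track B as its term 12, giving 136.
Term 19 comes from track A (its 7th entry): 49.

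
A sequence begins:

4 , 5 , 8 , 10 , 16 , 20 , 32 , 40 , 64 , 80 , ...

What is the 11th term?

The terms cycle through 2 interleaved subsequences.
Track A: 4, 8, 16, 32, 64 (powers 2^2, 2^3, 2^4, …).
Track B: 5, 10, 20, 40, 80 (geometric with ratio 2).
Term 11 comes from track A (its 6th entry): 128.

128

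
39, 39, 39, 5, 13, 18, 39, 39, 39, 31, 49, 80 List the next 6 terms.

39, 39, 39, 129, 209, 338

The slot pattern repeats as AAABBB (period 6), so there are 2 interleaved tracks.
Track A: 39, 39, 39, 39, 39, 39 (constant 39).
Track B: 5, 13, 18, 31, 49, 80 (each term equals the sum of the previous two).
Position 13 falls in track A as its term 7, giving 39.
Position 14 falls in track A as its term 8, giving 39.
Position 15 falls in track A as its term 9, giving 39.
Position 16 falls in track B as its term 7, giving 129.
The 17th slot belongs to track B; its 8th term is 209.
Position 18 → track B, term 9 = 338.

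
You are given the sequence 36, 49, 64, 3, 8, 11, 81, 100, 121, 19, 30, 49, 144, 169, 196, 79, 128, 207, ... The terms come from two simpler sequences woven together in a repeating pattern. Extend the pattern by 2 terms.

225, 256

Reading positions in blocks of 6 reveals the pattern AAABBB — 2 tracks woven together.
Track A: 36, 49, 64, 81, 100, 121, 144, 169, 196. Perfect squares starting at 6².
Track B: 3, 8, 11, 19, 30, 49, 79, 128, 207. Each term equals the sum of the previous two.
Term 19 comes from track A (its 10th entry): 225.
Position 20 → track A, term 11 = 256.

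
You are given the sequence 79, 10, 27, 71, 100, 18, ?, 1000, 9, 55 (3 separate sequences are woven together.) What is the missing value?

63

The terms cycle through 3 interleaved subsequences.
Stream A: 79, 71, ?, 55. Linear: a_n = 87 − 8·n.
Stream B: 10, 100, 1000. Powers 10^1, 10^2, 10^3, ….
Stream C: 27, 18, 9. Arithmetic, step −9.
So the missing entry in stream A is 63.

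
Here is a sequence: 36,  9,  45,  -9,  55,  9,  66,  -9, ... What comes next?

78

Split by position mod 2 into 2 tracks.
Track A: 36, 45, 55, 66 — the triangular numbers T_8, T_9, ….
Track B: 9, -9, 9, -9 — alternating ±9.
Position 9 falls in track A as its term 5, giving 78.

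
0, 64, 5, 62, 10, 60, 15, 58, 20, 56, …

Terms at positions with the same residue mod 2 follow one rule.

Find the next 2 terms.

Split by position mod 2 into 2 tracks.
Track A: 0, 5, 10, 15, 20 (arithmetic with common difference +5).
Track B: 64, 62, 60, 58, 56 (arithmetic with common difference −2).
Position 11 → track A, term 6 = 25.
Position 12 falls in track B as its term 6, giving 54.

25, 54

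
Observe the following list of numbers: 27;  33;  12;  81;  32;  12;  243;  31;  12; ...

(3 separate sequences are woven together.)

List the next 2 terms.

Taking every 3rd term gives 3 separate tracks.
Stream A: 27, 81, 243 (powers 3^3, 3^4, 3^5, …).
Stream B: 33, 32, 31 (arithmetic, step −1).
Stream C: 12, 12, 12 (constant 12).
Term 10 comes from stream A (its 4th entry): 729.
Position 11 → stream B, term 4 = 30.

729, 30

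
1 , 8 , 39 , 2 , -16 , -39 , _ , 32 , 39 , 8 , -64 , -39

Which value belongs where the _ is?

4

Read the sequence 3 terms at a time; column i is its own pattern.
Track A = 1, 2, ?, 8: powers 2^0, 2^1, 2^2, ….
Track B = 8, -16, 32, -64: geometric with ratio -2.
Track C = 39, -39, 39, -39: the oscillation 39·(−1)^(n+1).
Filling track A at index 3 by its rule yields 4.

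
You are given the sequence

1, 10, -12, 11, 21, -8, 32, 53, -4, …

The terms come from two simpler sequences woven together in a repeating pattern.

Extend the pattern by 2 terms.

85, 138

Positions follow the repeating pattern AAB; grouping by letter gives 2 tracks.
Subsequence A: 1, 10, 11, 21, 32, 53. A Fibonacci-like recurrence a_n = a_{n-1} + a_{n-2}.
Subsequence B: -12, -8, -4. Arithmetic, step +4.
The 10th slot belongs to subsequence A; its 7th term is 85.
The 11th slot belongs to subsequence A; its 8th term is 138.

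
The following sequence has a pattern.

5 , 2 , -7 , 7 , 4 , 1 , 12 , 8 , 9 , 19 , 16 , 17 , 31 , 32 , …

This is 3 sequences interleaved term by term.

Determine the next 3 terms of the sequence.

Split by position mod 3: positions 1, 4, 7, … form one track, and each other residue class forms its own.
Track A: 5, 7, 12, 19, 31 (Fibonacci-style (each term is the sum of the two before it)).
Track B: 2, 4, 8, 16, 32 (powers 2^1, 2^2, 2^3, …).
Track C: -7, 1, 9, 17 (linear: a_n = -15 + 8·n).
Position 15 falls in track C as its term 5, giving 25.
The 16th slot belongs to track A; its 6th term is 50.
Position 17 falls in track B as its term 6, giving 64.

25, 50, 64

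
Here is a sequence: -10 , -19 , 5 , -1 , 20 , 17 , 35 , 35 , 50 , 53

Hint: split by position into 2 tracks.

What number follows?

65

Odd-indexed and even-indexed terms follow separate rules.
Subsequence A = -10, 5, 20, 35, 50: arithmetic, step +15.
Subsequence B = -19, -1, 17, 35, 53: adding 18 each time.
The 11th slot belongs to subsequence A; its 6th term is 65.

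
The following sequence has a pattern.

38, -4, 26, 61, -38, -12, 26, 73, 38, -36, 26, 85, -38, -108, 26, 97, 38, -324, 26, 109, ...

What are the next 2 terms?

-38, -972

The terms cycle through 4 interleaved subsequences.
Stream A = 38, -38, 38, -38, 38: oscillating between 38 and -38.
Stream B = -4, -12, -36, -108, -324: a geometric progression (common ratio 3).
Stream C = 26, 26, 26, 26, 26: the constant sequence 26.
Stream D = 61, 73, 85, 97, 109: arithmetic, step +12.
Term 21 comes from stream A (its 6th entry): -38.
Position 22 falls in stream B as its term 6, giving -972.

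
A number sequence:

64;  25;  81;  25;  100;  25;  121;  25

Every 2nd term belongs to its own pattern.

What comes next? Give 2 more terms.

The terms cycle through 2 interleaved subsequences.
Track A: 64, 81, 100, 121 — consecutive squares n² from n = 8.
Track B: 25, 25, 25, 25 — constant 25.
Position 9 falls in track A as its term 5, giving 144.
Position 10 falls in track B as its term 5, giving 25.

144, 25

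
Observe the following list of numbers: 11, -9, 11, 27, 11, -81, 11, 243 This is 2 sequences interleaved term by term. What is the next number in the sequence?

Split by position mod 2 into 2 tracks.
Track A: 11, 11, 11, 11 (the constant sequence 11).
Track B: -9, 27, -81, 243 (geometric, ×-3 each step).
The 9th slot belongs to track A; its 5th term is 11.

11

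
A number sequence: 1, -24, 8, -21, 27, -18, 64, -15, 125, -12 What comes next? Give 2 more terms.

Positions 1, 3, 5, … form one subsequence and positions 2, 4, 6, … form another.
Stream A: 1, 8, 27, 64, 125 — the cubes 1³, 2³, 3³, ….
Stream B: -24, -21, -18, -15, -12 — arithmetic, step +3.
The 11th slot belongs to stream A; its 6th term is 216.
The 12th slot belongs to stream B; its 6th term is -9.

216, -9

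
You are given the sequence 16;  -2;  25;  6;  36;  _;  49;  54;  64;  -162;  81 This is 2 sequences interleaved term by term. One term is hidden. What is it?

-18

The terms cycle through 2 interleaved subsequences.
Track A = 16, 25, 36, 49, 64, 81: the squares 4², 5², 6², ….
Track B = -2, 6, ?, 54, -162: a geometric progression (common ratio -3).
Track B's pattern makes the blank -18.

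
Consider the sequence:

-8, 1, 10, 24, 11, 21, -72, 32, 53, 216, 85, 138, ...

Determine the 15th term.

Positions follow the repeating pattern ABB; grouping by letter gives 2 tracks.
Stream A: -8, 24, -72, 216 — a geometric progression (common ratio -3).
Stream B: 1, 10, 11, 21, 32, 53, 85, 138 — each term equals the sum of the previous two.
Position 15 falls in stream B as its term 10, giving 361.

361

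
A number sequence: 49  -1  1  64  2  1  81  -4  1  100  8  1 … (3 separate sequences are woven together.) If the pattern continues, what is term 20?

Taking every 3rd term gives 3 separate tracks.
Stream A: 49, 64, 81, 100 — the squares 7², 8², 9², ….
Stream B: -1, 2, -4, 8 — a geometric progression (common ratio -2).
Stream C: 1, 1, 1, 1 — constant 1.
The 20th slot belongs to stream B; its 7th term is -64.

-64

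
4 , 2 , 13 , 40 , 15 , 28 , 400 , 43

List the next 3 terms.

71, 4000, 114

Positions follow the repeating pattern ABB; grouping by letter gives 2 tracks.
Track A: 4, 40, 400. A geometric progression (common ratio 10).
Track B: 2, 13, 15, 28, 43. A Fibonacci-like recurrence a_n = a_{n-1} + a_{n-2}.
Term 9 comes from track B (its 6th entry): 71.
Position 10 falls in track A as its term 4, giving 4000.
Position 11 → track B, term 7 = 114.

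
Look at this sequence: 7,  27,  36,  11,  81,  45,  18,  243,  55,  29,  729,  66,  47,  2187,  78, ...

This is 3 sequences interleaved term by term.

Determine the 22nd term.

The terms cycle through 3 interleaved subsequences.
Stream A: 7, 11, 18, 29, 47 (Fibonacci-style (each term is the sum of the two before it)).
Stream B: 27, 81, 243, 729, 2187 (successive powers of 3).
Stream C: 36, 45, 55, 66, 78 (triangular numbers n(n+1)/2 for n = 8, 9, …).
Position 22 → stream A, term 8 = 199.

199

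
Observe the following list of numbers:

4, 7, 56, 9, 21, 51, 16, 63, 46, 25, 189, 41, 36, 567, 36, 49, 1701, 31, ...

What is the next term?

64

Split by position mod 3: positions 1, 4, 7, … form one track, and each other residue class forms its own.
Stream A: 4, 9, 16, 25, 36, 49 (perfect squares starting at 2²).
Stream B: 7, 21, 63, 189, 567, 1701 (geometric with ratio 3).
Stream C: 56, 51, 46, 41, 36, 31 (linear: a_n = 61 − 5·n).
The 19th slot belongs to stream A; its 7th term is 64.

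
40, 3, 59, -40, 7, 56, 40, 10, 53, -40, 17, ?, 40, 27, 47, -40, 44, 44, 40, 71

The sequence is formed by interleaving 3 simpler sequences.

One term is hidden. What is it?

50

Read the sequence 3 terms at a time; column i is its own pattern.
Track A is 40, -40, 40, -40, 40, -40, 40, which is alternating ±40.
Track B is 3, 7, 10, 17, 27, 44, 71, which is a Fibonacci-like recurrence a_n = a_{n-1} + a_{n-2}.
Track C is 59, 56, 53, ?, 47, 44, which is arithmetic with common difference −3.
Filling track C at index 4 by its rule yields 50.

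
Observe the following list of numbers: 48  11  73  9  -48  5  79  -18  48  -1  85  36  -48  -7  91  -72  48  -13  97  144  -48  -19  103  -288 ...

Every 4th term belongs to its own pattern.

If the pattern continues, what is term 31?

Taking every 4th term gives 4 separate tracks.
Track A is 48, -48, 48, -48, 48, -48, which is alternating ±48.
Track B is 11, 5, -1, -7, -13, -19, which is linear: a_n = 17 − 6·n.
Track C is 73, 79, 85, 91, 97, 103, which is arithmetic with common difference +6.
Track D is 9, -18, 36, -72, 144, -288, which is multiplying by -2 each time.
Term 31 comes from track C (its 8th entry): 115.

115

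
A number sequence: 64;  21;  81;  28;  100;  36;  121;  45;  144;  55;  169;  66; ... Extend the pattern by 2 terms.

196, 78

Positions 1, 3, 5, … form one subsequence and positions 2, 4, 6, … form another.
Stream A = 64, 81, 100, 121, 144, 169: perfect squares starting at 8².
Stream B = 21, 28, 36, 45, 55, 66: triangular numbers starting at T_6.
Position 13 → stream A, term 7 = 196.
Term 14 comes from stream B (its 7th entry): 78.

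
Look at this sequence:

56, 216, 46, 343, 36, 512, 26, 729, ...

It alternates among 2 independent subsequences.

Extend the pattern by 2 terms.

16, 1000

Taking every 2nd term gives 2 separate tracks.
Track A: 56, 46, 36, 26 — subtracting 10 each time.
Track B: 216, 343, 512, 729 — perfect cubes starting at 6³.
Position 9 falls in track A as its term 5, giving 16.
Term 10 comes from track B (its 5th entry): 1000.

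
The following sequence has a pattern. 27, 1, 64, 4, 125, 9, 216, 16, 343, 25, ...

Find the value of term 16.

Odd-indexed and even-indexed terms follow separate rules.
Subsequence A: 27, 64, 125, 216, 343. The cubes 3³, 4³, 5³, ….
Subsequence B: 1, 4, 9, 16, 25. Consecutive squares n² from n = 1.
The 16th slot belongs to subsequence B; its 8th term is 64.

64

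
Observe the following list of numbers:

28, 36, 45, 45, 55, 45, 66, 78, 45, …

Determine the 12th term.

Reading positions in blocks of 3 reveals the pattern AAB — 2 tracks woven together.
Subsequence A = 28, 36, 45, 55, 66, 78: triangular numbers n(n+1)/2 for n = 7, 8, ….
Subsequence B = 45, 45, 45: constant 45.
Position 12 → subsequence B, term 4 = 45.

45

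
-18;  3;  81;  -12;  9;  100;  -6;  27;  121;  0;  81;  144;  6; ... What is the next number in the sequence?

243

Split by position mod 3: positions 1, 4, 7, … form one track, and each other residue class forms its own.
Subsequence A: -18, -12, -6, 0, 6 (linear: a_n = -24 + 6·n).
Subsequence B: 3, 9, 27, 81 (powers 3^1, 3^2, 3^3, …).
Subsequence C: 81, 100, 121, 144 (perfect squares starting at 9²).
Position 14 → subsequence B, term 5 = 243.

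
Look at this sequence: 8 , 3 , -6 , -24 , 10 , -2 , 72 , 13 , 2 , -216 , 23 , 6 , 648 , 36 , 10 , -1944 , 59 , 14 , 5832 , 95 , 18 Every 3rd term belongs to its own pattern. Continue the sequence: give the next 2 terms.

-17496, 154

Read the sequence 3 terms at a time; column i is its own pattern.
Track A: 8, -24, 72, -216, 648, -1944, 5832. Geometric with ratio -3.
Track B: 3, 10, 13, 23, 36, 59, 95. A Fibonacci-like recurrence a_n = a_{n-1} + a_{n-2}.
Track C: -6, -2, 2, 6, 10, 14, 18. Linear: a_n = -10 + 4·n.
Term 22 comes from track A (its 8th entry): -17496.
Position 23 falls in track B as its term 8, giving 154.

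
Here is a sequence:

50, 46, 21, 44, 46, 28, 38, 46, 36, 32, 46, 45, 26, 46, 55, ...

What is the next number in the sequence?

20

Read the sequence 3 terms at a time; column i is its own pattern.
Stream A: 50, 44, 38, 32, 26 (linear: a_n = 56 − 6·n).
Stream B: 46, 46, 46, 46, 46 (always 46).
Stream C: 21, 28, 36, 45, 55 (triangular numbers starting at T_6).
Term 16 comes from stream A (its 6th entry): 20.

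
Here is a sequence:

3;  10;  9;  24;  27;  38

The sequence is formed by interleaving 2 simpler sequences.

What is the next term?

The terms cycle through 2 interleaved subsequences.
Track A is 3, 9, 27, which is a geometric progression (common ratio 3).
Track B is 10, 24, 38, which is adding 14 each time.
Position 7 falls in track A as its term 4, giving 81.

81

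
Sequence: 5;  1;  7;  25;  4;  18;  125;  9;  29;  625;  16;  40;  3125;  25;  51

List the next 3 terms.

Read the sequence 3 terms at a time; column i is its own pattern.
Subsequence A: 5, 25, 125, 625, 3125. Powers of 5.
Subsequence B: 1, 4, 9, 16, 25. Perfect squares starting at 1².
Subsequence C: 7, 18, 29, 40, 51. Linear: a_n = -4 + 11·n.
Position 16 → subsequence A, term 6 = 15625.
Term 17 comes from subsequence B (its 6th entry): 36.
The 18th slot belongs to subsequence C; its 6th term is 62.

15625, 36, 62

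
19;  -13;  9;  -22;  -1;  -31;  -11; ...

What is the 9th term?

Split by position mod 2 into 2 tracks.
Track A: 19, 9, -1, -11 (arithmetic, step −10).
Track B: -13, -22, -31 (arithmetic with common difference −9).
The 9th slot belongs to track A; its 5th term is -21.

-21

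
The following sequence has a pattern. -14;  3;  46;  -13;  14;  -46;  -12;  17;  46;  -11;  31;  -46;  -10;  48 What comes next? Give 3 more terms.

Read the sequence 3 terms at a time; column i is its own pattern.
Track A is -14, -13, -12, -11, -10, which is arithmetic, step +1.
Track B is 3, 14, 17, 31, 48, which is each term equals the sum of the previous two.
Track C is 46, -46, 46, -46, which is the oscillation 46·(−1)^(n+1).
The 15th slot belongs to track C; its 5th term is 46.
Term 16 comes from track A (its 6th entry): -9.
Position 17 → track B, term 6 = 79.

46, -9, 79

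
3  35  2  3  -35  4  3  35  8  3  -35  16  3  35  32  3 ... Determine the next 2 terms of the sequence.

-35, 64

The terms cycle through 3 interleaved subsequences.
Subsequence A: 3, 3, 3, 3, 3, 3 — constant 3.
Subsequence B: 35, -35, 35, -35, 35 — oscillating between 35 and -35.
Subsequence C: 2, 4, 8, 16, 32 — powers 2^1, 2^2, 2^3, ….
Term 17 comes from subsequence B (its 6th entry): -35.
The 18th slot belongs to subsequence C; its 6th term is 64.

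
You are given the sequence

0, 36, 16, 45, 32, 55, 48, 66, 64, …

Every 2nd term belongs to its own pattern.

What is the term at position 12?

91

Odd-indexed and even-indexed terms follow separate rules.
Track A: 0, 16, 32, 48, 64. Arithmetic with common difference +16.
Track B: 36, 45, 55, 66. Triangular numbers n(n+1)/2 for n = 8, 9, ….
Term 12 comes from track B (its 6th entry): 91.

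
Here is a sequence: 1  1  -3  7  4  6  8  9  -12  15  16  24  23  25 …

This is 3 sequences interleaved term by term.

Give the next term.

Split by position mod 3 into 3 tracks.
Track A is 1, 7, 8, 15, 23, which is Fibonacci-style (each term is the sum of the two before it).
Track B is 1, 4, 9, 16, 25, which is consecutive squares n² from n = 1.
Track C is -3, 6, -12, 24, which is multiplying by -2 each time.
Position 15 → track C, term 5 = -48.

-48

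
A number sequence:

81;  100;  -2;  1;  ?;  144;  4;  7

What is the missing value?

121

The slot pattern repeats as AABB (period 4), so there are 2 interleaved tracks.
Stream A: 81, 100, ?, 144. The squares 9², 10², 11², ….
Stream B: -2, 1, 4, 7. Arithmetic, step +3.
The gap is stream A's term 3; the rule gives 121.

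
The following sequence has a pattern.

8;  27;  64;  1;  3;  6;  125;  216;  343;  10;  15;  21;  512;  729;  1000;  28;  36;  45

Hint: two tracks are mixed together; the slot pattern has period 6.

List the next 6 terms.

The slot pattern repeats as AAABBB (period 6), so there are 2 interleaved tracks.
Subsequence A is 8, 27, 64, 125, 216, 343, 512, 729, 1000, which is consecutive cubes n³ from n = 2.
Subsequence B is 1, 3, 6, 10, 15, 21, 28, 36, 45, which is the triangular numbers T_1, T_2, ….
Position 19 falls in subsequence A as its term 10, giving 1331.
The 20th slot belongs to subsequence A; its 11th term is 1728.
Term 21 comes from subsequence A (its 12th entry): 2197.
Position 22 falls in subsequence B as its term 10, giving 55.
Position 23 → subsequence B, term 11 = 66.
Term 24 comes from subsequence B (its 12th entry): 78.

1331, 1728, 2197, 55, 66, 78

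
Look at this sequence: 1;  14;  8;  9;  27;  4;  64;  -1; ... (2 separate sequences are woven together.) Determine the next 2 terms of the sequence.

125, -6

Split by position mod 2 into 2 tracks.
Subsequence A: 1, 8, 27, 64 (consecutive cubes n³ from n = 1).
Subsequence B: 14, 9, 4, -1 (subtracting 5 each time).
Position 9 falls in subsequence A as its term 5, giving 125.
Position 10 falls in subsequence B as its term 5, giving -6.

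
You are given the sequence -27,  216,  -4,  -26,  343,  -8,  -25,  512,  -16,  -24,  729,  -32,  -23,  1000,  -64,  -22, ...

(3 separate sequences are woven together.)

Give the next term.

1331

Split by position mod 3: positions 1, 4, 7, … form one track, and each other residue class forms its own.
Stream A is -27, -26, -25, -24, -23, -22, which is adding 1 each time.
Stream B is 216, 343, 512, 729, 1000, which is perfect cubes starting at 6³.
Stream C is -4, -8, -16, -32, -64, which is geometric with ratio 2.
Position 17 falls in stream B as its term 6, giving 1331.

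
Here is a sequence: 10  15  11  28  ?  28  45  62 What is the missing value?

The slot pattern repeats as AABB (period 4), so there are 2 interleaved tracks.
Stream A: 10, 15, ?, 28 — triangular numbers n(n+1)/2 for n = 4, 5, ….
Stream B: 11, 28, 45, 62 — linear: a_n = -6 + 17·n.
Stream A's pattern makes the blank 21.

21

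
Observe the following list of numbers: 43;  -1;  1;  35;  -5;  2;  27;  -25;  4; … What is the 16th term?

3

Read the sequence 3 terms at a time; column i is its own pattern.
Track A: 43, 35, 27. Arithmetic, step −8.
Track B: -1, -5, -25. Geometric with ratio 5.
Track C: 1, 2, 4. Successive powers of 2.
Position 16 falls in track A as its term 6, giving 3.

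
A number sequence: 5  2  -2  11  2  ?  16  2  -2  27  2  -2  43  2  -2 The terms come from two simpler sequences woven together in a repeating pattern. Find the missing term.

The slot pattern repeats as ABB (period 3), so there are 2 interleaved tracks.
Track A: 5, 11, 16, 27, 43 (a Fibonacci-like recurrence a_n = a_{n-1} + a_{n-2}).
Track B: 2, -2, 2, ?, 2, -2, 2, -2, 2, -2 (the oscillation 2·(−1)^(n+1)).
So the missing entry in track B is -2.

-2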